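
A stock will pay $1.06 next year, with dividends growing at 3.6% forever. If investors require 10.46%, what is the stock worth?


Formula: P = D1 / (r - g)
Spread: r - g = 0.1046 - 0.036 = 0.0686
Substituting: P = $1.06 / 0.0686
P = $15.45

$15.45


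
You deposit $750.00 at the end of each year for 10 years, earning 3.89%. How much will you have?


Formula: FV = PMT * ((1+r)^n - 1) / r
Growth factor: (1 + 0.0389)^10 = 1.464662
Numerator: 1.464662 - 1 = 0.464662
FV = $750.00 * 0.464662 / 0.0389 = $8,958.78

$8,958.78


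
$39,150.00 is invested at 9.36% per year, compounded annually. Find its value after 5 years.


Formula: FV = P * (1 + r)^n
Substituting: FV = $39,150.00 * (1 + 0.0936)^5
Growth factor: (1.0936)^5 = 1.564201
FV = $39,150.00 * 1.564201 = $61,238.46

$61,238.46


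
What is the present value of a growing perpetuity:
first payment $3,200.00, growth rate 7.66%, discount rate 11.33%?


Formula: PV = C / (r - g)
Spread: r - g = 0.1133 - 0.0766 = 0.0367
Substituting: PV = $3,200.00 / 0.0367
PV = $87,193.46

$87,193.46


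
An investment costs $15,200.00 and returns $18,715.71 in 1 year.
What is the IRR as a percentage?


Formula: IRR = C1/C0 - 1
Substituting: IRR = $18,715.71 / $15,200.00 - 1
Ratio: 1.231297 - 1 = 0.231297
IRR = 23.1297%

23.1297%


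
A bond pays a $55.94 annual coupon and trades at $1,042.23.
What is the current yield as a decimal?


Formula: Current yield = annual coupon / price
Substituting: CY = $55.94 / $1,042.23
CY = 0.053673

0.053673


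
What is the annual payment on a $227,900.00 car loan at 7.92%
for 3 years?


Formula: PMT = PV * r / (1 - (1+r)^(-n))
Denominator: 1 - (1 + 0.0792)^(-3) = 0.204401
Numerator: $227,900.00 * 0.0792 = 18049.68
PMT = 18049.68 / 0.204401 = $88,305.21

$88,305.21


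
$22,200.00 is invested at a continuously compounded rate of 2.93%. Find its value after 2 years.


Formula: FV = P * e^(r*t)
Exponent: r*t = 0.0293 * 2 = 0.0586
e^(0.0586) = 1.060351
FV = $22,200.00 * 1.060351 = $23,539.79

$23,539.79


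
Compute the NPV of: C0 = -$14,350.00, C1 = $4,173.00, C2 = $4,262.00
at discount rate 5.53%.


Formula: NPV = C0 + C1/(1+r) + C2/(1+r)^2
Discount C1: $4,173.00 / (1 + 0.0553) = $3,954.33
Discount C2: $4,262.00 / (1 + 0.0553)^2 = $3,827.03
NPV = -$14,350.00 + $3,954.33 + $3,827.03 = -$6,568.65

-$6,568.65


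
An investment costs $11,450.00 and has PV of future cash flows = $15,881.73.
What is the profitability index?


Formula: PI = PV(cash flows) / initial investment
Substituting: PI = $15,881.73 / $11,450.00
PI = 1.3871

1.3871


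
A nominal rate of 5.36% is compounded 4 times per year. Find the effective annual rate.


Formula: EAR = (1 + r/m)^m - 1
Period rate: r/m = 0.0536 / 4 = 0.0134
Compounding: (1 + 0.0134)^4 = 1.054687
EAR = 1.054687 - 1 = 0.054687

0.054687


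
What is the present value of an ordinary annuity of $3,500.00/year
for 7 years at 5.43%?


Formula: PV = PMT * (1 - (1+r)^(-n)) / r
Discount factor: (1 + 0.0543)^(-7) = 0.690638
Bracket: 1 - 0.690638 = 0.309362
PV = $3,500.00 * 0.309362 / 0.0543 = $19,940.45

$19,940.45


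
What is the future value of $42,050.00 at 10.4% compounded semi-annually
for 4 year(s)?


Formula: FV = P * (1 + r/m)^(m*t)
Period rate: r/m = 0.104 / 2 = 0.052
Total periods: m*t = 2 * 4 = 8
Growth factor: (1 + 0.052)^8 = 1.50012
FV = $42,050.00 * 1.50012 = $63,080.03

$63,080.03


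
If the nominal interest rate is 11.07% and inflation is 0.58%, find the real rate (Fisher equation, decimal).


Formula: (1 + r_real) = (1 + r_nom) / (1 + inflation)
Substituting: (1 + r_real) = 1.1107 / 1.0058
(1 + r_real) = 1.104295
r_real = 1.104295 - 1 = 0.104295

0.104295


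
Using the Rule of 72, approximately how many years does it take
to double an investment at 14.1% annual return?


Formula: Years ≈ 72 / r
Substituting: Years ≈ 72 / 14.1
Years ≈ 5.1

5.1 years


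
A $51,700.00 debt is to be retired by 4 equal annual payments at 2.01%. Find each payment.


Formula: PMT = PV * r / (1 - (1+r)^(-n))
Denominator: 1 - (1 + 0.0201)^(-4) = 0.076517
Numerator: $51,700.00 * 0.0201 = 1039.17
PMT = 1039.17 / 0.076517 = $13,580.94

$13,580.94


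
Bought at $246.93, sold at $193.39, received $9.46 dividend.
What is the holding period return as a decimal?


Formula: HPR = (P1 - P0 + D) / P0
Gain: $193.39 - $246.93 + $9.46 = -$44.08
HPR = -$44.08 / $246.93 = -0.1785

-0.1785


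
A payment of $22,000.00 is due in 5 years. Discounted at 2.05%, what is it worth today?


Formula: PV = FV / (1 + r)^n
Substituting: PV = $22,000.00 / (1 + 0.0205)^5
Discount factor: (1.0205)^5 = 1.10679
PV = $22,000.00 / 1.10679 = $19,877.31

$19,877.31


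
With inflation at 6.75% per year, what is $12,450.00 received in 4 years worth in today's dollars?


Formula: Real value = nominal / (1 + inflation)^years
Price level: (1 + 0.0675)^4 = 1.298588
Real value = $12,450.00 / 1.298588 = $9,587.33

$9,587.33


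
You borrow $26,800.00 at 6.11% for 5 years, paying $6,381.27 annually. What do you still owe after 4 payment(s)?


Formula: Balance = PV*(1+r)^k - PMT*((1+r)^k - 1)/r
Growth: (1 + 0.0611)^4 = 1.267726
Accumulated factor: ((1+r)^k - 1)/r = 4.381761
Balance = $26,800.00 * 1.267726 - $6,381.27 * 4.381761
Balance = $6,013.85

$6,013.85


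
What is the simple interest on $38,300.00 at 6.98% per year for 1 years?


Formula: I = P * r * t
Substituting: I = $38,300.00 * 0.0698 * 1
Step: I = $38,300.00 * 0.0698
I = $2,673.34

$2,673.34


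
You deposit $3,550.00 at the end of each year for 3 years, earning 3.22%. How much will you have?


Formula: FV = PMT * ((1+r)^n - 1) / r
Growth factor: (1 + 0.0322)^3 = 1.099744
Numerator: 1.099744 - 1 = 0.099744
FV = $3,550.00 * 0.099744 / 0.0322 = $10,996.61

$10,996.61


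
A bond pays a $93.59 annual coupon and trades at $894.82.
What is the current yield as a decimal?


Formula: Current yield = annual coupon / price
Substituting: CY = $93.59 / $894.82
CY = 0.104591

0.104591


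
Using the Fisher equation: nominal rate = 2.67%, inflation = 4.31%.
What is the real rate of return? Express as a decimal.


Formula: (1 + r_real) = (1 + r_nom) / (1 + inflation)
Substituting: (1 + r_real) = 1.0267 / 1.0431
(1 + r_real) = 0.984278
r_real = 0.984278 - 1 = -0.015722

-0.015722


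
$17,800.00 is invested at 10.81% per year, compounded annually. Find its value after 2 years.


Formula: FV = P * (1 + r)^n
Substituting: FV = $17,800.00 * (1 + 0.1081)^2
Growth factor: (1.1081)^2 = 1.227886
FV = $17,800.00 * 1.227886 = $21,856.36

$21,856.36


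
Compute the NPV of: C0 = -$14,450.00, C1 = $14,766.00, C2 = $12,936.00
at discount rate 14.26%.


Formula: NPV = C0 + C1/(1+r) + C2/(1+r)^2
Discount C1: $14,766.00 / (1 + 0.1426) = $12,923.16
Discount C2: $12,936.00 / (1 + 0.1426)^2 = $9,908.58
NPV = -$14,450.00 + $12,923.16 + $9,908.58 = $8,381.74

$8,381.74


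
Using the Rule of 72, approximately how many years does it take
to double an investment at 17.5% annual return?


Formula: Years ≈ 72 / r
Substituting: Years ≈ 72 / 17.5
Years ≈ 4.1

4.1 years


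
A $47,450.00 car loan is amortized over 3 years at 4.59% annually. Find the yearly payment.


Formula: PMT = PV * r / (1 - (1+r)^(-n))
Denominator: 1 - (1 + 0.0459)^(-3) = 0.125964
Numerator: $47,450.00 * 0.0459 = 2177.955
PMT = 2177.955 / 0.125964 = $17,290.35

$17,290.35


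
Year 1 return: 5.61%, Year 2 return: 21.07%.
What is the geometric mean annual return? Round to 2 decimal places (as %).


Formula: Geometric mean = ((1+r1)*(1+r2))^(1/2) - 1
Product: (1 + 0.0561) * (1 + 0.2107) = 1.0561 * 1.2107 = 1.27862
Square root: 1.27862^0.5 = 1.130761
Geometric mean = 1.130761 - 1 = 0.130761
As percentage: 13.08%

13.08%


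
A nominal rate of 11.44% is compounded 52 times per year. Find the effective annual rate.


Formula: EAR = (1 + r/m)^m - 1
Period rate: r/m = 0.1144 / 52 = 0.0022
Compounding: (1 + 0.0022)^52 = 1.12106
EAR = 1.12106 - 1 = 0.12106

0.12106


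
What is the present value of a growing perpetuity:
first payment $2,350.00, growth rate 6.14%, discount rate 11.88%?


Formula: PV = C / (r - g)
Spread: r - g = 0.1188 - 0.0614 = 0.0574
Substituting: PV = $2,350.00 / 0.0574
PV = $40,940.77

$40,940.77


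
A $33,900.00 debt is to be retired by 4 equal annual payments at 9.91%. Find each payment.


Formula: PMT = PV * r / (1 - (1+r)^(-n))
Denominator: 1 - (1 + 0.0991)^(-4) = 0.314747
Numerator: $33,900.00 * 0.0991 = 3359.49
PMT = 3359.49 / 0.314747 = $10,673.63

$10,673.63


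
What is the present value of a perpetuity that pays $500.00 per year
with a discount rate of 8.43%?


Formula: PV = C / r
Substituting: PV = $500.00 / 0.0843
PV = $5,931.20

$5,931.20


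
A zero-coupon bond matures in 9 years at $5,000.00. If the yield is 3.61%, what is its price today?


Formula: Price = FV / (1 + r)^n
Substituting: Price = $5,000.00 / (1 + 0.0361)^9
Discount factor: (1.0361)^9 = 1.375989
Price = $5,000.00 / 1.375989 = $3,633.75

$3,633.75


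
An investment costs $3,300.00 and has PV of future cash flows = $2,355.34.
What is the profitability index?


Formula: PI = PV(cash flows) / initial investment
Substituting: PI = $2,355.34 / $3,300.00
PI = 0.7137

0.7137


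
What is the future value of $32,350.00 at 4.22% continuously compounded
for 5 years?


Formula: FV = P * e^(r*t)
Exponent: r*t = 0.0422 * 5 = 0.211
e^(0.211) = 1.234912
FV = $32,350.00 * 1.234912 = $39,949.41

$39,949.41


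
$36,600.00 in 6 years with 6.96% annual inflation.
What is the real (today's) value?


Formula: Real value = nominal / (1 + inflation)^years
Price level: (1 + 0.0696)^6 = 1.497367
Real value = $36,600.00 / 1.497367 = $24,442.90

$24,442.90


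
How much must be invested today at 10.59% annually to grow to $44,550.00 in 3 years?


Formula: PV = FV / (1 + r)^n
Substituting: PV = $44,550.00 / (1 + 0.1059)^3
Discount factor: (1.1059)^3 = 1.352532
PV = $44,550.00 / 1.352532 = $32,938.22

$32,938.22


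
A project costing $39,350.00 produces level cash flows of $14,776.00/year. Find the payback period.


Formula: Payback = investment / annual cash flow
Substituting: Payback = $39,350.00 / $14,776.00
Payback = 2.6631 years

2.6631 years


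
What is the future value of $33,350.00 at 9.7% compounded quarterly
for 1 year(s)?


Formula: FV = P * (1 + r/m)^(m*t)
Period rate: r/m = 0.097 / 4 = 0.02425
Total periods: m*t = 4 * 1 = 4
Growth factor: (1 + 0.02425)^4 = 1.100586
FV = $33,350.00 * 1.100586 = $36,704.54

$36,704.54


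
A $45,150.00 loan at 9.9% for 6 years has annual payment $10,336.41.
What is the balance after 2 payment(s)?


Formula: Balance = PV*(1+r)^k - PMT*((1+r)^k - 1)/r
Growth: (1 + 0.099)^2 = 1.207801
Accumulated factor: ((1+r)^k - 1)/r = 2.099
Balance = $45,150.00 * 1.207801 - $10,336.41 * 2.099
Balance = $32,836.09

$32,836.09


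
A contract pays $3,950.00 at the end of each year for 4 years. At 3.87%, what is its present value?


Formula: PV = PMT * (1 - (1+r)^(-n)) / r
Discount factor: (1 + 0.0387)^(-4) = 0.859092
Bracket: 1 - 0.859092 = 0.140908
PV = $3,950.00 * 0.140908 / 0.0387 = $14,382.12

$14,382.12


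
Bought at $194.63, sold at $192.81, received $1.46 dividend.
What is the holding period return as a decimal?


Formula: HPR = (P1 - P0 + D) / P0
Gain: $192.81 - $194.63 + $1.46 = -$0.36
HPR = -$0.36 / $194.63 = -0.0018

-0.0018


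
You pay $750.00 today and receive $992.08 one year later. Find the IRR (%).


Formula: IRR = C1/C0 - 1
Substituting: IRR = $992.08 / $750.00 - 1
Ratio: 1.322773 - 1 = 0.322773
IRR = 32.2773%

32.2773%


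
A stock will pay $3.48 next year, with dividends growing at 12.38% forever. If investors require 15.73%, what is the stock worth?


Formula: P = D1 / (r - g)
Spread: r - g = 0.1573 - 0.1238 = 0.0335
Substituting: P = $3.48 / 0.0335
P = $103.88

$103.88


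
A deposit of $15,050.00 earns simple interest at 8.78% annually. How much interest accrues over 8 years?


Formula: I = P * r * t
Substituting: I = $15,050.00 * 0.0878 * 8
Step: I = $15,050.00 * 0.7024
I = $10,571.12

$10,571.12


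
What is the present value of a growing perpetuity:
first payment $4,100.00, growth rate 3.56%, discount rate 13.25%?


Formula: PV = C / (r - g)
Spread: r - g = 0.1325 - 0.0356 = 0.0969
Substituting: PV = $4,100.00 / 0.0969
PV = $42,311.66

$42,311.66


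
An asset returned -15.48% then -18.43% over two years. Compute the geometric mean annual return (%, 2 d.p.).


Formula: Geometric mean = ((1+r1)*(1+r2))^(1/2) - 1
Product: (1 + -0.1548) * (1 + -0.1843) = 0.8452 * 0.8157 = 0.68943
Square root: 0.68943^0.5 = 0.830319
Geometric mean = 0.830319 - 1 = -0.169681
As percentage: -16.97%

-16.97%


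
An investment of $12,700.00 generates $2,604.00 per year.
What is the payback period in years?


Formula: Payback = investment / annual cash flow
Substituting: Payback = $12,700.00 / $2,604.00
Payback = 4.8771 years

4.8771 years


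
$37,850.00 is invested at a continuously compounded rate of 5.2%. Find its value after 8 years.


Formula: FV = P * e^(r*t)
Exponent: r*t = 0.052 * 8 = 0.416
e^(0.416) = 1.515886
FV = $37,850.00 * 1.515886 = $57,376.28

$57,376.28


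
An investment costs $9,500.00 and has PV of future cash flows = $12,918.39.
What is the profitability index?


Formula: PI = PV(cash flows) / initial investment
Substituting: PI = $12,918.39 / $9,500.00
PI = 1.3598

1.3598


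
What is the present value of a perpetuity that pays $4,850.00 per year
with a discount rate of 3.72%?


Formula: PV = C / r
Substituting: PV = $4,850.00 / 0.0372
PV = $130,376.34

$130,376.34


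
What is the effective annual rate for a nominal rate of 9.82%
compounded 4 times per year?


Formula: EAR = (1 + r/m)^m - 1
Period rate: r/m = 0.0982 / 4 = 0.02455
Compounding: (1 + 0.02455)^4 = 1.101876
EAR = 1.101876 - 1 = 0.101876

0.101876


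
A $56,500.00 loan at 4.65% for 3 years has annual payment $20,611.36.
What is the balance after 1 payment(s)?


Formula: Balance = PV*(1+r)^k - PMT*((1+r)^k - 1)/r
Growth: (1 + 0.0465)^1 = 1.0465
Accumulated factor: ((1+r)^k - 1)/r = 1.0
Balance = $56,500.00 * 1.0465 - $20,611.36 * 1.0
Balance = $38,515.89

$38,515.89


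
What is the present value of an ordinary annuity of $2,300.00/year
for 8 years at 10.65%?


Formula: PV = PMT * (1 - (1+r)^(-n)) / r
Discount factor: (1 + 0.1065)^(-8) = 0.445029
Bracket: 1 - 0.445029 = 0.554971
PV = $2,300.00 * 0.554971 / 0.1065 = $11,985.28

$11,985.28


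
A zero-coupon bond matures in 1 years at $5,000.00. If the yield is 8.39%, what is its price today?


Formula: Price = FV / (1 + r)^n
Substituting: Price = $5,000.00 / (1 + 0.0839)^1
Discount factor: (1.0839)^1 = 1.0839
Price = $5,000.00 / 1.0839 = $4,612.97

$4,612.97


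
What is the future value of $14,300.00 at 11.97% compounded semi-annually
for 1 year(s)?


Formula: FV = P * (1 + r/m)^(m*t)
Period rate: r/m = 0.1197 / 2 = 0.05985
Total periods: m*t = 2 * 1 = 2
Growth factor: (1 + 0.05985)^2 = 1.123282
FV = $14,300.00 * 1.123282 = $16,062.93

$16,062.93


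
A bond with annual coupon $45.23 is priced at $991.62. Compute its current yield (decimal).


Formula: Current yield = annual coupon / price
Substituting: CY = $45.23 / $991.62
CY = 0.045612

0.045612


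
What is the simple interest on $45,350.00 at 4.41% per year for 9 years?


Formula: I = P * r * t
Substituting: I = $45,350.00 * 0.0441 * 9
Step: I = $45,350.00 * 0.3969
I = $17,999.42

$17,999.42


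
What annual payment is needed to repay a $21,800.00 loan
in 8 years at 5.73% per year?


Formula: PMT = PV * r / (1 - (1+r)^(-n))
Denominator: 1 - (1 + 0.0573)^(-8) = 0.359655
Numerator: $21,800.00 * 0.0573 = 1249.14
PMT = 1249.14 / 0.359655 = $3,473.16

$3,473.16


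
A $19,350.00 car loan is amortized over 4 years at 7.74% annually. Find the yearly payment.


Formula: PMT = PV * r / (1 - (1+r)^(-n))
Denominator: 1 - (1 + 0.0774)^(-4) = 0.257849
Numerator: $19,350.00 * 0.0774 = 1497.69
PMT = 1497.69 / 0.257849 = $5,808.39

$5,808.39


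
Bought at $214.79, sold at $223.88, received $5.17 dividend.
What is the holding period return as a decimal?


Formula: HPR = (P1 - P0 + D) / P0
Gain: $223.88 - $214.79 + $5.17 = $14.26
HPR = $14.26 / $214.79 = 0.0664

0.0664


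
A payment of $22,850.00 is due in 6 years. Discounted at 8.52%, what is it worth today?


Formula: PV = FV / (1 + r)^n
Substituting: PV = $22,850.00 / (1 + 0.0852)^6
Discount factor: (1.0852)^6 = 1.633273
PV = $22,850.00 / 1.633273 = $13,990.32

$13,990.32


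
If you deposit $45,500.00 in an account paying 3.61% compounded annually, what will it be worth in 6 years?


Formula: FV = P * (1 + r)^n
Substituting: FV = $45,500.00 * (1 + 0.0361)^6
Growth factor: (1.0361)^6 = 1.237115
FV = $45,500.00 * 1.237115 = $56,288.73

$56,288.73


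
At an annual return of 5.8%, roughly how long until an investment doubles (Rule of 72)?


Formula: Years ≈ 72 / r
Substituting: Years ≈ 72 / 5.8
Years ≈ 12.4

12.4 years


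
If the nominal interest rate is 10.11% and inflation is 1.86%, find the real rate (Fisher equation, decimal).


Formula: (1 + r_real) = (1 + r_nom) / (1 + inflation)
Substituting: (1 + r_real) = 1.1011 / 1.0186
(1 + r_real) = 1.080994
r_real = 1.080994 - 1 = 0.080994

0.080994


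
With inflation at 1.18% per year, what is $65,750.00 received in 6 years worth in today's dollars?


Formula: Real value = nominal / (1 + inflation)^years
Price level: (1 + 0.0118)^6 = 1.072922
Real value = $65,750.00 / 1.072922 = $61,281.26

$61,281.26


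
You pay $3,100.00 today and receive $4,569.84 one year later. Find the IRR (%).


Formula: IRR = C1/C0 - 1
Substituting: IRR = $4,569.84 / $3,100.00 - 1
Ratio: 1.474142 - 1 = 0.474142
IRR = 47.4142%

47.4142%


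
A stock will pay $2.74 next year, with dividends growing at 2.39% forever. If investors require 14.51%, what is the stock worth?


Formula: P = D1 / (r - g)
Spread: r - g = 0.1451 - 0.0239 = 0.1212
Substituting: P = $2.74 / 0.1212
P = $22.61

$22.61


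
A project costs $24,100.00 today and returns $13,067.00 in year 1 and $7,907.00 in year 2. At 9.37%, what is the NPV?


Formula: NPV = C0 + C1/(1+r) + C2/(1+r)^2
Discount C1: $13,067.00 / (1 + 0.0937) = $11,947.52
Discount C2: $7,907.00 / (1 + 0.0937)^2 = $6,610.21
NPV = -$24,100.00 + $11,947.52 + $6,610.21 = -$5,542.27

-$5,542.27


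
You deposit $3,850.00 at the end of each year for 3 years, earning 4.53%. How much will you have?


Formula: FV = PMT * ((1+r)^n - 1) / r
Growth factor: (1 + 0.0453)^3 = 1.142149
Numerator: 1.142149 - 1 = 0.142149
FV = $3,850.00 * 0.142149 / 0.0453 = $12,081.12

$12,081.12


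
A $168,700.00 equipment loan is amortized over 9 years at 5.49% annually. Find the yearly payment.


Formula: PMT = PV * r / (1 - (1+r)^(-n))
Denominator: 1 - (1 + 0.0549)^(-9) = 0.381844
Numerator: $168,700.00 * 0.0549 = 9261.63
PMT = 9261.63 / 0.381844 = $24,255.04

$24,255.04


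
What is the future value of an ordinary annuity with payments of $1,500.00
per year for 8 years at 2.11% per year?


Formula: FV = PMT * ((1+r)^n - 1) / r
Growth factor: (1 + 0.0211)^8 = 1.181806
Numerator: 1.181806 - 1 = 0.181806
FV = $1,500.00 * 0.181806 / 0.0211 = $12,924.60

$12,924.60


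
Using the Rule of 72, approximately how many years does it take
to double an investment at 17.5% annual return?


Formula: Years ≈ 72 / r
Substituting: Years ≈ 72 / 17.5
Years ≈ 4.1

4.1 years


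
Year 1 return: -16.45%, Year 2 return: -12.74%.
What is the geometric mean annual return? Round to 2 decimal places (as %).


Formula: Geometric mean = ((1+r1)*(1+r2))^(1/2) - 1
Product: (1 + -0.1645) * (1 + -0.1274) = 0.8355 * 0.8726 = 0.729057
Square root: 0.729057^0.5 = 0.853849
Geometric mean = 0.853849 - 1 = -0.146151
As percentage: -14.62%

-14.62%


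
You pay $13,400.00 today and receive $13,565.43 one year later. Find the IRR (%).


Formula: IRR = C1/C0 - 1
Substituting: IRR = $13,565.43 / $13,400.00 - 1
Ratio: 1.012346 - 1 = 0.012346
IRR = 1.2346%

1.2346%


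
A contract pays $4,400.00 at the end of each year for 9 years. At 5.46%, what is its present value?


Formula: PV = PMT * (1 - (1+r)^(-n)) / r
Discount factor: (1 + 0.0546)^(-9) = 0.619741
Bracket: 1 - 0.619741 = 0.380259
PV = $4,400.00 * 0.380259 / 0.0546 = $30,643.60

$30,643.60


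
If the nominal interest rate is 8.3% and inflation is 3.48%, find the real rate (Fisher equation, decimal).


Formula: (1 + r_real) = (1 + r_nom) / (1 + inflation)
Substituting: (1 + r_real) = 1.083 / 1.0348
(1 + r_real) = 1.046579
r_real = 1.046579 - 1 = 0.046579

0.046579


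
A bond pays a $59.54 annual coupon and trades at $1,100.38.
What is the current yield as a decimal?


Formula: Current yield = annual coupon / price
Substituting: CY = $59.54 / $1,100.38
CY = 0.054109

0.054109


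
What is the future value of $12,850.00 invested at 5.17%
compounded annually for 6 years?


Formula: FV = P * (1 + r)^n
Substituting: FV = $12,850.00 * (1 + 0.0517)^6
Growth factor: (1.0517)^6 = 1.353167
FV = $12,850.00 * 1.353167 = $17,388.19

$17,388.19


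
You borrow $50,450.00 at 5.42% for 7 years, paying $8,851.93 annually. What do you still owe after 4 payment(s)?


Formula: Balance = PV*(1+r)^k - PMT*((1+r)^k - 1)/r
Growth: (1 + 0.0542)^4 = 1.235071
Accumulated factor: ((1+r)^k - 1)/r = 4.33711
Balance = $50,450.00 * 1.235071 - $8,851.93 * 4.33711
Balance = $23,917.56

$23,917.56


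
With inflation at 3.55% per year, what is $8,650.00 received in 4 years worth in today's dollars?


Formula: Real value = nominal / (1 + inflation)^years
Price level: (1 + 0.0355)^4 = 1.149742
Real value = $8,650.00 / 1.149742 = $7,523.43

$7,523.43


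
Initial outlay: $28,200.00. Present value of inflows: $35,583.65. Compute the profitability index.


Formula: PI = PV(cash flows) / initial investment
Substituting: PI = $35,583.65 / $28,200.00
PI = 1.2618

1.2618


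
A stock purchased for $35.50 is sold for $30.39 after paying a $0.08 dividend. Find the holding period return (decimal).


Formula: HPR = (P1 - P0 + D) / P0
Gain: $30.39 - $35.50 + $0.08 = -$5.03
HPR = -$5.03 / $35.50 = -0.1417

-0.1417


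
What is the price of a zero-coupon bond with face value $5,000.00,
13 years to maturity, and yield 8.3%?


Formula: Price = FV / (1 + r)^n
Substituting: Price = $5,000.00 / (1 + 0.083)^13
Discount factor: (1.083)^13 = 2.819486
Price = $5,000.00 / 2.819486 = $1,773.37

$1,773.37


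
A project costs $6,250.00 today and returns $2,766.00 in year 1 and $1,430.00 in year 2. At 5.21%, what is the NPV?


Formula: NPV = C0 + C1/(1+r) + C2/(1+r)^2
Discount C1: $2,766.00 / (1 + 0.0521) = $2,629.03
Discount C2: $1,430.00 / (1 + 0.0521)^2 = $1,291.88
NPV = -$6,250.00 + $2,629.03 + $1,291.88 = -$2,329.09

-$2,329.09


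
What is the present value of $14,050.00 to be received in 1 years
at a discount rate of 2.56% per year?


Formula: PV = FV / (1 + r)^n
Substituting: PV = $14,050.00 / (1 + 0.0256)^1
Discount factor: (1.0256)^1 = 1.0256
PV = $14,050.00 / 1.0256 = $13,699.30

$13,699.30


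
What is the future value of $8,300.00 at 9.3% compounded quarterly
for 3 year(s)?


Formula: FV = P * (1 + r/m)^(m*t)
Period rate: r/m = 0.093 / 4 = 0.02325
Total periods: m*t = 4 * 3 = 12
Growth factor: (1 + 0.02325)^12 = 1.317592
FV = $8,300.00 * 1.317592 = $10,936.02

$10,936.02


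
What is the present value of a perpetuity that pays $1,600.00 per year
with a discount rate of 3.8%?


Formula: PV = C / r
Substituting: PV = $1,600.00 / 0.038
PV = $42,105.26

$42,105.26


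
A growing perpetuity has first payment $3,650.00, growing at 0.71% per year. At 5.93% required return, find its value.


Formula: PV = C / (r - g)
Spread: r - g = 0.0593 - 0.0071 = 0.0522
Substituting: PV = $3,650.00 / 0.0522
PV = $69,923.37

$69,923.37


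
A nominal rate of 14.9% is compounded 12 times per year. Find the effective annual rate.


Formula: EAR = (1 + r/m)^m - 1
Period rate: r/m = 0.149 / 12 = 0.012417
Compounding: (1 + 0.012417)^12 = 1.159609
EAR = 1.159609 - 1 = 0.159609

0.159609


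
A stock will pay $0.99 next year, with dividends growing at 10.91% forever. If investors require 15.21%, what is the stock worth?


Formula: P = D1 / (r - g)
Spread: r - g = 0.1521 - 0.1091 = 0.043
Substituting: P = $0.99 / 0.043
P = $23.02

$23.02


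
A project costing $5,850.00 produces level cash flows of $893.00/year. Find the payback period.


Formula: Payback = investment / annual cash flow
Substituting: Payback = $5,850.00 / $893.00
Payback = 6.551 years

6.551 years


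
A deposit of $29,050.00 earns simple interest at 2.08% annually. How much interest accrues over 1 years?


Formula: I = P * r * t
Substituting: I = $29,050.00 * 0.0208 * 1
Step: I = $29,050.00 * 0.0208
I = $604.24

$604.24


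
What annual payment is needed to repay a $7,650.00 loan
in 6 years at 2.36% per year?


Formula: PMT = PV * r / (1 - (1+r)^(-n))
Denominator: 1 - (1 + 0.0236)^(-6) = 0.130603
Numerator: $7,650.00 * 0.0236 = 180.54
PMT = 180.54 / 0.130603 = $1,382.36

$1,382.36


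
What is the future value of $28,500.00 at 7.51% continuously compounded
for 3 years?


Formula: FV = P * e^(r*t)
Exponent: r*t = 0.0751 * 3 = 0.2253
e^(0.2253) = 1.252698
FV = $28,500.00 * 1.252698 = $35,701.91

$35,701.91


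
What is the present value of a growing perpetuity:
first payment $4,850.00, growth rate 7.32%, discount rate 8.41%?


Formula: PV = C / (r - g)
Spread: r - g = 0.0841 - 0.0732 = 0.0109
Substituting: PV = $4,850.00 / 0.0109
PV = $444,954.13

$444,954.13


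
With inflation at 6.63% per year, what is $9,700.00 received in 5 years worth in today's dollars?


Formula: Real value = nominal / (1 + inflation)^years
Price level: (1 + 0.0663)^5 = 1.378469
Real value = $9,700.00 / 1.378469 = $7,036.79

$7,036.79


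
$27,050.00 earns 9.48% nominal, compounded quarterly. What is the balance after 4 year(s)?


Formula: FV = P * (1 + r/m)^(m*t)
Period rate: r/m = 0.0948 / 4 = 0.0237
Total periods: m*t = 4 * 4 = 16
Growth factor: (1 + 0.0237)^16 = 1.454666
FV = $27,050.00 * 1.454666 = $39,348.71

$39,348.71


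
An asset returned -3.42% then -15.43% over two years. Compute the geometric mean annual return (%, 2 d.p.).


Formula: Geometric mean = ((1+r1)*(1+r2))^(1/2) - 1
Product: (1 + -0.0342) * (1 + -0.1543) = 0.9658 * 0.8457 = 0.816777
Square root: 0.816777^0.5 = 0.903757
Geometric mean = 0.903757 - 1 = -0.096243
As percentage: -9.62%

-9.62%


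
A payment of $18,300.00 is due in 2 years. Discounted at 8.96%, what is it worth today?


Formula: PV = FV / (1 + r)^n
Substituting: PV = $18,300.00 / (1 + 0.0896)^2
Discount factor: (1.0896)^2 = 1.187228
PV = $18,300.00 / 1.187228 = $15,414.05

$15,414.05


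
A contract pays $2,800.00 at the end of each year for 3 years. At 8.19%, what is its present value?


Formula: PV = PMT * (1 - (1+r)^(-n)) / r
Discount factor: (1 + 0.0819)^(-3) = 0.789657
Bracket: 1 - 0.789657 = 0.210343
PV = $2,800.00 * 0.210343 / 0.0819 = $7,191.20

$7,191.20


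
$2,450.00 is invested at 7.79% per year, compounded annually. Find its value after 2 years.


Formula: FV = P * (1 + r)^n
Substituting: FV = $2,450.00 * (1 + 0.0779)^2
Growth factor: (1.0779)^2 = 1.161868
FV = $2,450.00 * 1.161868 = $2,846.58

$2,846.58


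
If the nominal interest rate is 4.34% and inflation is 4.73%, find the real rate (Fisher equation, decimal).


Formula: (1 + r_real) = (1 + r_nom) / (1 + inflation)
Substituting: (1 + r_real) = 1.0434 / 1.0473
(1 + r_real) = 0.996276
r_real = 0.996276 - 1 = -0.003724

-0.003724


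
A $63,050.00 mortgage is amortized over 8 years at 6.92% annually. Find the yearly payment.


Formula: PMT = PV * r / (1 - (1+r)^(-n))
Denominator: 1 - (1 + 0.0692)^(-8) = 0.414498
Numerator: $63,050.00 * 0.0692 = 4363.06
PMT = 4363.06 / 0.414498 = $10,526.13

$10,526.13


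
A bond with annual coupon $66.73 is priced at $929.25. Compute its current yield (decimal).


Formula: Current yield = annual coupon / price
Substituting: CY = $66.73 / $929.25
CY = 0.071811

0.071811


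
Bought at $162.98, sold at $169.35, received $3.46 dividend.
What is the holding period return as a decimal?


Formula: HPR = (P1 - P0 + D) / P0
Gain: $169.35 - $162.98 + $3.46 = $9.83
HPR = $9.83 / $162.98 = 0.0603

0.0603


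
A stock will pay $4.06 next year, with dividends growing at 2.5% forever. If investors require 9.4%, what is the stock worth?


Formula: P = D1 / (r - g)
Spread: r - g = 0.094 - 0.025 = 0.069
Substituting: P = $4.06 / 0.069
P = $58.84

$58.84


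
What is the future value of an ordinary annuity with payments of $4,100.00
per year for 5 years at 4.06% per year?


Formula: FV = PMT * ((1+r)^n - 1) / r
Growth factor: (1 + 0.0406)^5 = 1.220167
Numerator: 1.220167 - 1 = 0.220167
FV = $4,100.00 * 0.220167 / 0.0406 = $22,233.57

$22,233.57


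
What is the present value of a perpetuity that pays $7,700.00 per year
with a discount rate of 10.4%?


Formula: PV = C / r
Substituting: PV = $7,700.00 / 0.104
PV = $74,038.46

$74,038.46


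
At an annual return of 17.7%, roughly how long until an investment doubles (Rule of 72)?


Formula: Years ≈ 72 / r
Substituting: Years ≈ 72 / 17.7
Years ≈ 4.1

4.1 years


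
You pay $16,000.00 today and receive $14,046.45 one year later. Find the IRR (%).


Formula: IRR = C1/C0 - 1
Substituting: IRR = $14,046.45 / $16,000.00 - 1
Ratio: 0.877903 - 1 = -0.122097
IRR = -12.2097%

-12.2097%


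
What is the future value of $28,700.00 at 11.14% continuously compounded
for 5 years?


Formula: FV = P * e^(r*t)
Exponent: r*t = 0.1114 * 5 = 0.557
e^(0.557) = 1.745428
FV = $28,700.00 * 1.745428 = $50,093.79

$50,093.79


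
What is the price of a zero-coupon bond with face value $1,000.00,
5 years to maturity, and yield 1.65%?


Formula: Price = FV / (1 + r)^n
Substituting: Price = $1,000.00 / (1 + 0.0165)^5
Discount factor: (1.0165)^5 = 1.085268
Price = $1,000.00 / 1.085268 = $921.43

$921.43


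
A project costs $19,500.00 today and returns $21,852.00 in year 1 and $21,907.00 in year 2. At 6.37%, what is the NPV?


Formula: NPV = C0 + C1/(1+r) + C2/(1+r)^2
Discount C1: $21,852.00 / (1 + 0.0637) = $20,543.39
Discount C2: $21,907.00 / (1 + 0.0637)^2 = $19,361.75
NPV = -$19,500.00 + $20,543.39 + $19,361.75 = $20,405.14

$20,405.14


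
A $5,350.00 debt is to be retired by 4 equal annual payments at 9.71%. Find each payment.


Formula: PMT = PV * r / (1 - (1+r)^(-n))
Denominator: 1 - (1 + 0.0971)^(-4) = 0.309736
Numerator: $5,350.00 * 0.0971 = 519.485
PMT = 519.485 / 0.309736 = $1,677.19

$1,677.19


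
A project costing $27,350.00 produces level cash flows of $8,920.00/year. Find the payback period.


Formula: Payback = investment / annual cash flow
Substituting: Payback = $27,350.00 / $8,920.00
Payback = 3.0661 years

3.0661 years


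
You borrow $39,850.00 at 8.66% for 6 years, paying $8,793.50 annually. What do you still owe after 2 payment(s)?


Formula: Balance = PV*(1+r)^k - PMT*((1+r)^k - 1)/r
Growth: (1 + 0.0866)^2 = 1.1807
Accumulated factor: ((1+r)^k - 1)/r = 2.0866
Balance = $39,850.00 * 1.1807 - $8,793.50 * 2.0866
Balance = $28,702.36

$28,702.36


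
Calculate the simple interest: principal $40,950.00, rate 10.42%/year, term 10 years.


Formula: I = P * r * t
Substituting: I = $40,950.00 * 0.1042 * 10
Step: I = $40,950.00 * 1.042
I = $42,669.90

$42,669.90


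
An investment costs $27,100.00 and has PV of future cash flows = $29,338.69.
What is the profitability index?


Formula: PI = PV(cash flows) / initial investment
Substituting: PI = $29,338.69 / $27,100.00
PI = 1.0826

1.0826


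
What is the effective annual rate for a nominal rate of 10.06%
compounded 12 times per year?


Formula: EAR = (1 + r/m)^m - 1
Period rate: r/m = 0.1006 / 12 = 0.008383
Compounding: (1 + 0.008383)^12 = 1.105371
EAR = 1.105371 - 1 = 0.105371

0.105371


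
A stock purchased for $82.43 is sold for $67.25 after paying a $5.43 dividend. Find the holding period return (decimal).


Formula: HPR = (P1 - P0 + D) / P0
Gain: $67.25 - $82.43 + $5.43 = -$9.75
HPR = -$9.75 / $82.43 = -0.1183

-0.1183


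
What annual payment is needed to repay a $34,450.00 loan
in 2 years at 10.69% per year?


Formula: PMT = PV * r / (1 - (1+r)^(-n))
Denominator: 1 - (1 + 0.1069)^(-2) = 0.183825
Numerator: $34,450.00 * 0.1069 = 3682.705
PMT = 3682.705 / 0.183825 = $20,033.74

$20,033.74


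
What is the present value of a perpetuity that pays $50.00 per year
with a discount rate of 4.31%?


Formula: PV = C / r
Substituting: PV = $50.00 / 0.0431
PV = $1,160.09

$1,160.09


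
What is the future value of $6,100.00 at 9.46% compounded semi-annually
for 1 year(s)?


Formula: FV = P * (1 + r/m)^(m*t)
Period rate: r/m = 0.0946 / 2 = 0.0473
Total periods: m*t = 2 * 1 = 2
Growth factor: (1 + 0.0473)^2 = 1.096837
FV = $6,100.00 * 1.096837 = $6,690.71

$6,690.71


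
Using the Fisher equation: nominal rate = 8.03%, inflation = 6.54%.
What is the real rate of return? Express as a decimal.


Formula: (1 + r_real) = (1 + r_nom) / (1 + inflation)
Substituting: (1 + r_real) = 1.0803 / 1.0654
(1 + r_real) = 1.013985
r_real = 1.013985 - 1 = 0.013985

0.013985


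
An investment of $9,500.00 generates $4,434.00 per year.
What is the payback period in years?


Formula: Payback = investment / annual cash flow
Substituting: Payback = $9,500.00 / $4,434.00
Payback = 2.1425 years

2.1425 years


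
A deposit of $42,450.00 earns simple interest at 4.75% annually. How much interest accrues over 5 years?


Formula: I = P * r * t
Substituting: I = $42,450.00 * 0.0475 * 5
Step: I = $42,450.00 * 0.2375
I = $10,081.88

$10,081.88


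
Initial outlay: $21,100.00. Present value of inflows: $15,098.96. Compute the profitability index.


Formula: PI = PV(cash flows) / initial investment
Substituting: PI = $15,098.96 / $21,100.00
PI = 0.7156

0.7156


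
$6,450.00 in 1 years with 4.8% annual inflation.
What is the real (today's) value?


Formula: Real value = nominal / (1 + inflation)^years
Price level: (1 + 0.048)^1 = 1.048
Real value = $6,450.00 / 1.048 = $6,154.58

$6,154.58


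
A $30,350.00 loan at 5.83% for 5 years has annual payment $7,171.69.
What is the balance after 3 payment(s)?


Formula: Balance = PV*(1+r)^k - PMT*((1+r)^k - 1)/r
Growth: (1 + 0.0583)^3 = 1.185295
Accumulated factor: ((1+r)^k - 1)/r = 3.178299
Balance = $30,350.00 * 1.185295 - $7,171.69 * 3.178299
Balance = $13,179.92

$13,179.92


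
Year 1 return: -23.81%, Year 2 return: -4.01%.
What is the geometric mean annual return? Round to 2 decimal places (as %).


Formula: Geometric mean = ((1+r1)*(1+r2))^(1/2) - 1
Product: (1 + -0.2381) * (1 + -0.0401) = 0.7619 * 0.9599 = 0.731348
Square root: 0.731348^0.5 = 0.855189
Geometric mean = 0.855189 - 1 = -0.144811
As percentage: -14.48%

-14.48%


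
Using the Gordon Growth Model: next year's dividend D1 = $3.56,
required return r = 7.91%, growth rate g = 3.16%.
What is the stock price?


Formula: P = D1 / (r - g)
Spread: r - g = 0.0791 - 0.0316 = 0.0475
Substituting: P = $3.56 / 0.0475
P = $74.95

$74.95


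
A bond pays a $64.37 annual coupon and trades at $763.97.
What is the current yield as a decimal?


Formula: Current yield = annual coupon / price
Substituting: CY = $64.37 / $763.97
CY = 0.084257

0.084257


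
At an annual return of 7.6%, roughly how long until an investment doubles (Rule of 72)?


Formula: Years ≈ 72 / r
Substituting: Years ≈ 72 / 7.6
Years ≈ 9.5

9.5 years


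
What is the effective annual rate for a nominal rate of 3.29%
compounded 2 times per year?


Formula: EAR = (1 + r/m)^m - 1
Period rate: r/m = 0.0329 / 2 = 0.01645
Compounding: (1 + 0.01645)^2 = 1.033171
EAR = 1.033171 - 1 = 0.033171

0.033171


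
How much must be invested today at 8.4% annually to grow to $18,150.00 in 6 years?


Formula: PV = FV / (1 + r)^n
Substituting: PV = $18,150.00 / (1 + 0.084)^6
Discount factor: (1.084)^6 = 1.622466
PV = $18,150.00 / 1.622466 = $11,186.67

$11,186.67


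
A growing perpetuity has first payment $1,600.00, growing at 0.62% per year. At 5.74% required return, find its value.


Formula: PV = C / (r - g)
Spread: r - g = 0.0574 - 0.0062 = 0.0512
Substituting: PV = $1,600.00 / 0.0512
PV = $31,250.00

$31,250.00


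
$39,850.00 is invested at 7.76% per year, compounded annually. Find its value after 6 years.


Formula: FV = P * (1 + r)^n
Substituting: FV = $39,850.00 * (1 + 0.0776)^6
Growth factor: (1.0776)^6 = 1.565833
FV = $39,850.00 * 1.565833 = $62,398.45

$62,398.45


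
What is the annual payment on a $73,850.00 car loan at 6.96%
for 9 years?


Formula: PMT = PV * r / (1 - (1+r)^(-n))
Denominator: 1 - (1 + 0.0696)^(-9) = 0.454233
Numerator: $73,850.00 * 0.0696 = 5139.96
PMT = 5139.96 / 0.454233 = $11,315.70

$11,315.70


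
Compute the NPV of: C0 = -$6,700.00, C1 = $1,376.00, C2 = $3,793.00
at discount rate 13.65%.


Formula: NPV = C0 + C1/(1+r) + C2/(1+r)^2
Discount C1: $1,376.00 / (1 + 0.1365) = $1,210.73
Discount C2: $3,793.00 / (1 + 0.1365)^2 = $2,936.59
NPV = -$6,700.00 + $1,210.73 + $2,936.59 = -$2,552.67

-$2,552.67


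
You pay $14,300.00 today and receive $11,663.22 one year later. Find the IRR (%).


Formula: IRR = C1/C0 - 1
Substituting: IRR = $11,663.22 / $14,300.00 - 1
Ratio: 0.81561 - 1 = -0.18439
IRR = -18.439%

-18.439%


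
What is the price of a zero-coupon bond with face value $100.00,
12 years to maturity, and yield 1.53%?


Formula: Price = FV / (1 + r)^n
Substituting: Price = $100.00 / (1 + 0.0153)^12
Discount factor: (1.0153)^12 = 1.199866
Price = $100.00 / 1.199866 = $83.34

$83.34


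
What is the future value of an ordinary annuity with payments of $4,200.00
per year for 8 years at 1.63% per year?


Formula: FV = PMT * ((1+r)^n - 1) / r
Growth factor: (1 + 0.0163)^8 = 1.138087
Numerator: 1.138087 - 1 = 0.138087
FV = $4,200.00 * 0.138087 / 0.0163 = $35,580.66

$35,580.66


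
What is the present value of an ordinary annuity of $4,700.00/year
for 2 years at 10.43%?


Formula: PV = PMT * (1 - (1+r)^(-n)) / r
Discount factor: (1 + 0.1043)^(-2) = 0.820023
Bracket: 1 - 0.820023 = 0.179977
PV = $4,700.00 * 0.179977 / 0.1043 = $8,110.20

$8,110.20


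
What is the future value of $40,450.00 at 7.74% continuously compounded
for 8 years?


Formula: FV = P * e^(r*t)
Exponent: r*t = 0.0774 * 8 = 0.6192
e^(0.6192) = 1.857441
FV = $40,450.00 * 1.857441 = $75,133.51

$75,133.51


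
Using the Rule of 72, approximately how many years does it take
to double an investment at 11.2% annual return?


Formula: Years ≈ 72 / r
Substituting: Years ≈ 72 / 11.2
Years ≈ 6.4

6.4 years


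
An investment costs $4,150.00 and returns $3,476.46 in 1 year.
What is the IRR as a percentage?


Formula: IRR = C1/C0 - 1
Substituting: IRR = $3,476.46 / $4,150.00 - 1
Ratio: 0.837701 - 1 = -0.162299
IRR = -16.2299%

-16.2299%


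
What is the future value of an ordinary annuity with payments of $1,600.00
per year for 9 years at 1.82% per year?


Formula: FV = PMT * ((1+r)^n - 1) / r
Growth factor: (1 + 0.0182)^9 = 1.176245
Numerator: 1.176245 - 1 = 0.176245
FV = $1,600.00 * 0.176245 / 0.0182 = $15,494.08

$15,494.08


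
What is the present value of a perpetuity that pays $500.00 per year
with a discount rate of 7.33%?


Formula: PV = C / r
Substituting: PV = $500.00 / 0.0733
PV = $6,821.28

$6,821.28


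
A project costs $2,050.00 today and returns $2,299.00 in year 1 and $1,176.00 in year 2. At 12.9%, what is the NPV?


Formula: NPV = C0 + C1/(1+r) + C2/(1+r)^2
Discount C1: $2,299.00 / (1 + 0.129) = $2,036.32
Discount C2: $1,176.00 / (1 + 0.129)^2 = $922.61
NPV = -$2,050.00 + $2,036.32 + $922.61 = $908.93

$908.93
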